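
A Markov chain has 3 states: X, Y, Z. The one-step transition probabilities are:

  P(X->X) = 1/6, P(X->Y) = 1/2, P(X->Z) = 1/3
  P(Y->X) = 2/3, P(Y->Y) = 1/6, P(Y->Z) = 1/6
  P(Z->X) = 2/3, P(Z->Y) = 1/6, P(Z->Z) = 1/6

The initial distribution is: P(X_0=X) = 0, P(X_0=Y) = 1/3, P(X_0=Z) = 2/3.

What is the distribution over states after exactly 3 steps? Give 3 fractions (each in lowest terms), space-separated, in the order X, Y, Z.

Propagating the distribution step by step (d_{t+1} = d_t * P):
d_0 = (X=0, Y=1/3, Z=2/3)
  d_1[X] = 0*1/6 + 1/3*2/3 + 2/3*2/3 = 2/3
  d_1[Y] = 0*1/2 + 1/3*1/6 + 2/3*1/6 = 1/6
  d_1[Z] = 0*1/3 + 1/3*1/6 + 2/3*1/6 = 1/6
d_1 = (X=2/3, Y=1/6, Z=1/6)
  d_2[X] = 2/3*1/6 + 1/6*2/3 + 1/6*2/3 = 1/3
  d_2[Y] = 2/3*1/2 + 1/6*1/6 + 1/6*1/6 = 7/18
  d_2[Z] = 2/3*1/3 + 1/6*1/6 + 1/6*1/6 = 5/18
d_2 = (X=1/3, Y=7/18, Z=5/18)
  d_3[X] = 1/3*1/6 + 7/18*2/3 + 5/18*2/3 = 1/2
  d_3[Y] = 1/3*1/2 + 7/18*1/6 + 5/18*1/6 = 5/18
  d_3[Z] = 1/3*1/3 + 7/18*1/6 + 5/18*1/6 = 2/9
d_3 = (X=1/2, Y=5/18, Z=2/9)

Answer: 1/2 5/18 2/9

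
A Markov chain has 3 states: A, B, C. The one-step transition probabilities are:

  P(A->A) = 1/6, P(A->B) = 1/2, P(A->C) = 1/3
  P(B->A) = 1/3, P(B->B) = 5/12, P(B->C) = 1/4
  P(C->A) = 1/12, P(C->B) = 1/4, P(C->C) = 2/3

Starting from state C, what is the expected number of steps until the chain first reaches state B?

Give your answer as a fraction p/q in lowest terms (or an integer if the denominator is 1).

Answer: 11/3

Derivation:
Let h_i = expected steps to first reach B from state i.
Boundary: h_B = 0.
First-step equations for the other states:
  h_A = 1 + 1/6*h_A + 1/2*h_B + 1/3*h_C
  h_C = 1 + 1/12*h_A + 1/4*h_B + 2/3*h_C

Substituting h_B = 0 and rearranging gives the linear system (I - Q) h = 1:
  [5/6, -1/3] . (h_A, h_C) = 1
  [-1/12, 1/3] . (h_A, h_C) = 1

Solving yields:
  h_A = 8/3
  h_C = 11/3

Starting state is C, so the expected hitting time is h_C = 11/3.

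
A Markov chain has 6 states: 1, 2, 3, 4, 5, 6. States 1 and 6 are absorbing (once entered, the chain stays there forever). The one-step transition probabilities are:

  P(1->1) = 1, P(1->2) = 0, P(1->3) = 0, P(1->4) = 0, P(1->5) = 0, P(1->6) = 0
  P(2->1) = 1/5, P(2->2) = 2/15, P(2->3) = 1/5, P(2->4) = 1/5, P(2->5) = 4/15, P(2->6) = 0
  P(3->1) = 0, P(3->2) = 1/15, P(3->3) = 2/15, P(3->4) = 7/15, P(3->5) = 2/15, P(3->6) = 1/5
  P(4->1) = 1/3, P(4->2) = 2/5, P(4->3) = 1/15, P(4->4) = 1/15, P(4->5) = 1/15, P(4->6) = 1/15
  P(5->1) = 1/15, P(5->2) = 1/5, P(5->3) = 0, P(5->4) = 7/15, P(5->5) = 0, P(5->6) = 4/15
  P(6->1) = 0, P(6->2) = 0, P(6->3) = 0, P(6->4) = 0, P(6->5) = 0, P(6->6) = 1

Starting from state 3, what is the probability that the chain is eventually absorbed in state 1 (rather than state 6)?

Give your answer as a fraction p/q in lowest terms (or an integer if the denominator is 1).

Let a_i = P(absorbed in 1 | start in state i).
Boundary conditions: a_1 = 1, a_6 = 0.
For each transient state i, a_i = sum_j P(i->j) * a_j:
  a_2 = 1/5*a_1 + 2/15*a_2 + 1/5*a_3 + 1/5*a_4 + 4/15*a_5 + 0*a_6
  a_3 = 0*a_1 + 1/15*a_2 + 2/15*a_3 + 7/15*a_4 + 2/15*a_5 + 1/5*a_6
  a_4 = 1/3*a_1 + 2/5*a_2 + 1/15*a_3 + 1/15*a_4 + 1/15*a_5 + 1/15*a_6
  a_5 = 1/15*a_1 + 1/5*a_2 + 0*a_3 + 7/15*a_4 + 0*a_5 + 4/15*a_6

Substituting a_1 = 1 and a_6 = 0, rearrange to (I - Q) a = r where r[i] = P(i -> 1):
  [13/15, -1/5, -1/5, -4/15] . (a_2, a_3, a_4, a_5) = 1/5
  [-1/15, 13/15, -7/15, -2/15] . (a_2, a_3, a_4, a_5) = 0
  [-2/5, -1/15, 14/15, -1/15] . (a_2, a_3, a_4, a_5) = 1/3
  [-1/5, 0, -7/15, 1] . (a_2, a_3, a_4, a_5) = 1/15

Solving yields:
  a_2 = 3735/5423
  a_3 = 5741/10846
  a_4 = 7907/10846
  a_5 = 537/986

Starting state is 3, so the absorption probability is a_3 = 5741/10846.

Answer: 5741/10846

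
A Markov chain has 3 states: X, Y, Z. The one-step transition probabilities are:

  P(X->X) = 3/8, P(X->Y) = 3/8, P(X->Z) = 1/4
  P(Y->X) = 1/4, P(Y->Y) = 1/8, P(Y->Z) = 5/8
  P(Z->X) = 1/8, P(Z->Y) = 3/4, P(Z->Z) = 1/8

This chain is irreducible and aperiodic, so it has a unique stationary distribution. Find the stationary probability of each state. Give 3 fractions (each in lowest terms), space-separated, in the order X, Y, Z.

The stationary distribution satisfies pi = pi * P, i.e.:
  pi_X = 3/8*pi_X + 1/4*pi_Y + 1/8*pi_Z
  pi_Y = 3/8*pi_X + 1/8*pi_Y + 3/4*pi_Z
  pi_Z = 1/4*pi_X + 5/8*pi_Y + 1/8*pi_Z
with normalization: pi_X + pi_Y + pi_Z = 1.

Using the first 2 balance equations plus normalization, the linear system A*pi = b is:
  [-5/8, 1/4, 1/8] . pi = 0
  [3/8, -7/8, 3/4] . pi = 0
  [1, 1, 1] . pi = 1

Solving yields:
  pi_X = 19/81
  pi_Y = 11/27
  pi_Z = 29/81

Verification (pi * P):
  19/81*3/8 + 11/27*1/4 + 29/81*1/8 = 19/81 = pi_X  (ok)
  19/81*3/8 + 11/27*1/8 + 29/81*3/4 = 11/27 = pi_Y  (ok)
  19/81*1/4 + 11/27*5/8 + 29/81*1/8 = 29/81 = pi_Z  (ok)

Answer: 19/81 11/27 29/81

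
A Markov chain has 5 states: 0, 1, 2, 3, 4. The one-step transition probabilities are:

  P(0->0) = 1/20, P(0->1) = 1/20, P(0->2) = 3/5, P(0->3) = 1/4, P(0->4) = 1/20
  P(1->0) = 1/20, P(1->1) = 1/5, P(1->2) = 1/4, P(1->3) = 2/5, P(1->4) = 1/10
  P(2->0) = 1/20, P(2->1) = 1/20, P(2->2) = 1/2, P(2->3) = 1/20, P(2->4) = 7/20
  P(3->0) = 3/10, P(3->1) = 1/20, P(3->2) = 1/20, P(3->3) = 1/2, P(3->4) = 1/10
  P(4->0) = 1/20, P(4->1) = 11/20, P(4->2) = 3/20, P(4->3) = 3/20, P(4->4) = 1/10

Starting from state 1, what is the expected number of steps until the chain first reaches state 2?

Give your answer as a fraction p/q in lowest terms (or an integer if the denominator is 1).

Let h_i = expected steps to first reach 2 from state i.
Boundary: h_2 = 0.
First-step equations for the other states:
  h_0 = 1 + 1/20*h_0 + 1/20*h_1 + 3/5*h_2 + 1/4*h_3 + 1/20*h_4
  h_1 = 1 + 1/20*h_0 + 1/5*h_1 + 1/4*h_2 + 2/5*h_3 + 1/10*h_4
  h_3 = 1 + 3/10*h_0 + 1/20*h_1 + 1/20*h_2 + 1/2*h_3 + 1/10*h_4
  h_4 = 1 + 1/20*h_0 + 11/20*h_1 + 3/20*h_2 + 3/20*h_3 + 1/10*h_4

Substituting h_2 = 0 and rearranging gives the linear system (I - Q) h = 1:
  [19/20, -1/20, -1/4, -1/20] . (h_0, h_1, h_3, h_4) = 1
  [-1/20, 4/5, -2/5, -1/10] . (h_0, h_1, h_3, h_4) = 1
  [-3/10, -1/20, 1/2, -1/10] . (h_0, h_1, h_3, h_4) = 1
  [-1/20, -11/20, -3/20, 9/10] . (h_0, h_1, h_3, h_4) = 1

Solving yields:
  h_0 = 93980/31981
  h_1 = 149500/31981
  h_3 = 167300/31981
  h_4 = 160000/31981

Starting state is 1, so the expected hitting time is h_1 = 149500/31981.

Answer: 149500/31981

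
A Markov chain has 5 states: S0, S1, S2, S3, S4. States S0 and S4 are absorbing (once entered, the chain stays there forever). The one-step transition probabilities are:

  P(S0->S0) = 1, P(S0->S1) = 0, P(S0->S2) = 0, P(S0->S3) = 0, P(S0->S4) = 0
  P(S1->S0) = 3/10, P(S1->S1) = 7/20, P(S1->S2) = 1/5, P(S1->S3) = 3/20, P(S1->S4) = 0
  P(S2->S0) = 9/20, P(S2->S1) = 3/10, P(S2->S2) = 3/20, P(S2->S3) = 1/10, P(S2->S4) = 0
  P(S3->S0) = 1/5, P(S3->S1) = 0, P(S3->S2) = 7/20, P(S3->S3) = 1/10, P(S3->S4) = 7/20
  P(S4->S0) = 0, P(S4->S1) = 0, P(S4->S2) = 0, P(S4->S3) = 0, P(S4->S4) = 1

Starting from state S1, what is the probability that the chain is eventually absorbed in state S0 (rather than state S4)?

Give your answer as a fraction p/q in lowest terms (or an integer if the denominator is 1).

Let a_i = P(absorbed in S0 | start in state i).
Boundary conditions: a_S0 = 1, a_S4 = 0.
For each transient state i, a_i = sum_j P(i->j) * a_j:
  a_S1 = 3/10*a_S0 + 7/20*a_S1 + 1/5*a_S2 + 3/20*a_S3 + 0*a_S4
  a_S2 = 9/20*a_S0 + 3/10*a_S1 + 3/20*a_S2 + 1/10*a_S3 + 0*a_S4
  a_S3 = 1/5*a_S0 + 0*a_S1 + 7/20*a_S2 + 1/10*a_S3 + 7/20*a_S4

Substituting a_S0 = 1 and a_S4 = 0, rearrange to (I - Q) a = r where r[i] = P(i -> S0):
  [13/20, -1/5, -3/20] . (a_S1, a_S2, a_S3) = 3/10
  [-3/10, 17/20, -1/10] . (a_S1, a_S2, a_S3) = 9/20
  [0, -7/20, 9/10] . (a_S1, a_S2, a_S3) = 1/5

Solving yields:
  a_S1 = 2825/3238
  a_S2 = 1465/1619
  a_S3 = 1859/3238

Starting state is S1, so the absorption probability is a_S1 = 2825/3238.

Answer: 2825/3238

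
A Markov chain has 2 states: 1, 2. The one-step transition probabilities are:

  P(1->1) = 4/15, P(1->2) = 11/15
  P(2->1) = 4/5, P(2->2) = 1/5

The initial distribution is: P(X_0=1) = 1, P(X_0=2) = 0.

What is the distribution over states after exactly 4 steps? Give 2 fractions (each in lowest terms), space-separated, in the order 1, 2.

Answer: 28372/50625 22253/50625

Derivation:
Propagating the distribution step by step (d_{t+1} = d_t * P):
d_0 = (1=1, 2=0)
  d_1[1] = 1*4/15 + 0*4/5 = 4/15
  d_1[2] = 1*11/15 + 0*1/5 = 11/15
d_1 = (1=4/15, 2=11/15)
  d_2[1] = 4/15*4/15 + 11/15*4/5 = 148/225
  d_2[2] = 4/15*11/15 + 11/15*1/5 = 77/225
d_2 = (1=148/225, 2=77/225)
  d_3[1] = 148/225*4/15 + 77/225*4/5 = 1516/3375
  d_3[2] = 148/225*11/15 + 77/225*1/5 = 1859/3375
d_3 = (1=1516/3375, 2=1859/3375)
  d_4[1] = 1516/3375*4/15 + 1859/3375*4/5 = 28372/50625
  d_4[2] = 1516/3375*11/15 + 1859/3375*1/5 = 22253/50625
d_4 = (1=28372/50625, 2=22253/50625)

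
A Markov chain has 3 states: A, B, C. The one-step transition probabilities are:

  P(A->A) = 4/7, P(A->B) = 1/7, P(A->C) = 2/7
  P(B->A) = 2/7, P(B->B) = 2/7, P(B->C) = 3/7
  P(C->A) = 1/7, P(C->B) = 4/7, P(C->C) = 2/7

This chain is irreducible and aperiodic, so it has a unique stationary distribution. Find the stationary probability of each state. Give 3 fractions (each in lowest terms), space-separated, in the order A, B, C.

The stationary distribution satisfies pi = pi * P, i.e.:
  pi_A = 4/7*pi_A + 2/7*pi_B + 1/7*pi_C
  pi_B = 1/7*pi_A + 2/7*pi_B + 4/7*pi_C
  pi_C = 2/7*pi_A + 3/7*pi_B + 2/7*pi_C
with normalization: pi_A + pi_B + pi_C = 1.

Using the first 2 balance equations plus normalization, the linear system A*pi = b is:
  [-3/7, 2/7, 1/7] . pi = 0
  [1/7, -5/7, 4/7] . pi = 0
  [1, 1, 1] . pi = 1

Solving yields:
  pi_A = 1/3
  pi_B = 1/3
  pi_C = 1/3

Verification (pi * P):
  1/3*4/7 + 1/3*2/7 + 1/3*1/7 = 1/3 = pi_A  (ok)
  1/3*1/7 + 1/3*2/7 + 1/3*4/7 = 1/3 = pi_B  (ok)
  1/3*2/7 + 1/3*3/7 + 1/3*2/7 = 1/3 = pi_C  (ok)

Answer: 1/3 1/3 1/3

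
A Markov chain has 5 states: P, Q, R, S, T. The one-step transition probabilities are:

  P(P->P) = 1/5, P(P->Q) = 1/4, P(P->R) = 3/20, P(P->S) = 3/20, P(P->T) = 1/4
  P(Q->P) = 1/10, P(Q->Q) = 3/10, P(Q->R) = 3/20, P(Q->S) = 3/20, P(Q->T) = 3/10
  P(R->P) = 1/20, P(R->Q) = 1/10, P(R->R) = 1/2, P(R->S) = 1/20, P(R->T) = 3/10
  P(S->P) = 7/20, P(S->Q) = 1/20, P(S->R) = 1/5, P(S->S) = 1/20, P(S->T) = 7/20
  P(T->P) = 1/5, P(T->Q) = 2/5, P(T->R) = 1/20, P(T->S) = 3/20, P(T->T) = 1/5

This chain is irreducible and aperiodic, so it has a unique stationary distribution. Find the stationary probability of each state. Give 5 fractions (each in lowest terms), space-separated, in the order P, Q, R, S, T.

The stationary distribution satisfies pi = pi * P, i.e.:
  pi_P = 1/5*pi_P + 1/10*pi_Q + 1/20*pi_R + 7/20*pi_S + 1/5*pi_T
  pi_Q = 1/4*pi_P + 3/10*pi_Q + 1/10*pi_R + 1/20*pi_S + 2/5*pi_T
  pi_R = 3/20*pi_P + 3/20*pi_Q + 1/2*pi_R + 1/5*pi_S + 1/20*pi_T
  pi_S = 3/20*pi_P + 3/20*pi_Q + 1/20*pi_R + 1/20*pi_S + 3/20*pi_T
  pi_T = 1/4*pi_P + 3/10*pi_Q + 3/10*pi_R + 7/20*pi_S + 1/5*pi_T
with normalization: pi_P + pi_Q + pi_R + pi_S + pi_T = 1.

Using the first 4 balance equations plus normalization, the linear system A*pi = b is:
  [-4/5, 1/10, 1/20, 7/20, 1/5] . pi = 0
  [1/4, -7/10, 1/10, 1/20, 2/5] . pi = 0
  [3/20, 3/20, -1/2, 1/5, 1/20] . pi = 0
  [3/20, 3/20, 1/20, -19/20, 3/20] . pi = 0
  [1, 1, 1, 1, 1] . pi = 1

Solving yields:
  pi_P = 2336/14327
  pi_Q = 14309/57308
  pi_R = 2840/14327
  pi_S = 3391/28654
  pi_T = 15513/57308

Verification (pi * P):
  2336/14327*1/5 + 14309/57308*1/10 + 2840/14327*1/20 + 3391/28654*7/20 + 15513/57308*1/5 = 2336/14327 = pi_P  (ok)
  2336/14327*1/4 + 14309/57308*3/10 + 2840/14327*1/10 + 3391/28654*1/20 + 15513/57308*2/5 = 14309/57308 = pi_Q  (ok)
  2336/14327*3/20 + 14309/57308*3/20 + 2840/14327*1/2 + 3391/28654*1/5 + 15513/57308*1/20 = 2840/14327 = pi_R  (ok)
  2336/14327*3/20 + 14309/57308*3/20 + 2840/14327*1/20 + 3391/28654*1/20 + 15513/57308*3/20 = 3391/28654 = pi_S  (ok)
  2336/14327*1/4 + 14309/57308*3/10 + 2840/14327*3/10 + 3391/28654*7/20 + 15513/57308*1/5 = 15513/57308 = pi_T  (ok)

Answer: 2336/14327 14309/57308 2840/14327 3391/28654 15513/57308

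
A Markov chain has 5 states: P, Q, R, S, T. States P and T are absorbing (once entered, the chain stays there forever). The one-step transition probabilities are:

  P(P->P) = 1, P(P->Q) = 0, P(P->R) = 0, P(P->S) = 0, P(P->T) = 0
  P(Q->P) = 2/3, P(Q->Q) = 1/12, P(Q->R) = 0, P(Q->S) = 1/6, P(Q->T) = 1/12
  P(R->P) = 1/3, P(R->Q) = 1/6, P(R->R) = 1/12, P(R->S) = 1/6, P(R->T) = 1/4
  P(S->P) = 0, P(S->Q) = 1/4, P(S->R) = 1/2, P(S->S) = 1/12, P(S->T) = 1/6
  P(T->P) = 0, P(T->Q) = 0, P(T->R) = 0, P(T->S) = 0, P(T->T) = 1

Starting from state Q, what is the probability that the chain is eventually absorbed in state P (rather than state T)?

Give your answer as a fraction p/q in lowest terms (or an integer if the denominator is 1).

Let a_i = P(absorbed in P | start in state i).
Boundary conditions: a_P = 1, a_T = 0.
For each transient state i, a_i = sum_j P(i->j) * a_j:
  a_Q = 2/3*a_P + 1/12*a_Q + 0*a_R + 1/6*a_S + 1/12*a_T
  a_R = 1/3*a_P + 1/6*a_Q + 1/12*a_R + 1/6*a_S + 1/4*a_T
  a_S = 0*a_P + 1/4*a_Q + 1/2*a_R + 1/12*a_S + 1/6*a_T

Substituting a_P = 1 and a_T = 0, rearrange to (I - Q) a = r where r[i] = P(i -> P):
  [11/12, 0, -1/6] . (a_Q, a_R, a_S) = 2/3
  [-1/6, 11/12, -1/6] . (a_Q, a_R, a_S) = 1/3
  [-1/4, -1/2, 11/12] . (a_Q, a_R, a_S) = 0

Solving yields:
  a_Q = 920/1109
  a_R = 684/1109
  a_S = 624/1109

Starting state is Q, so the absorption probability is a_Q = 920/1109.

Answer: 920/1109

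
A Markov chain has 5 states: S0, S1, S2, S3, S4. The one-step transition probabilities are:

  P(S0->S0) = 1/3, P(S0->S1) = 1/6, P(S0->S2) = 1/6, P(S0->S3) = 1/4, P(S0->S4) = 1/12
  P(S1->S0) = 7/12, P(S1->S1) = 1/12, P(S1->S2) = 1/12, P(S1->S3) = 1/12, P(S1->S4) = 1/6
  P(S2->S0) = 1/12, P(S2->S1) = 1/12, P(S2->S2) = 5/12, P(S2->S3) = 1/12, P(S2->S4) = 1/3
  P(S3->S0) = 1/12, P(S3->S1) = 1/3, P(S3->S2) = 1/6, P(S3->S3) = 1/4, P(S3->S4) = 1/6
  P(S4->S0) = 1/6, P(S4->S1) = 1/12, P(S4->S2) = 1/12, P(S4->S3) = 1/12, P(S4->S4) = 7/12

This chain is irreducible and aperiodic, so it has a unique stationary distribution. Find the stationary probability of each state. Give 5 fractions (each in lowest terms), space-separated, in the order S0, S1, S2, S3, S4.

The stationary distribution satisfies pi = pi * P, i.e.:
  pi_S0 = 1/3*pi_S0 + 7/12*pi_S1 + 1/12*pi_S2 + 1/12*pi_S3 + 1/6*pi_S4
  pi_S1 = 1/6*pi_S0 + 1/12*pi_S1 + 1/12*pi_S2 + 1/3*pi_S3 + 1/12*pi_S4
  pi_S2 = 1/6*pi_S0 + 1/12*pi_S1 + 5/12*pi_S2 + 1/6*pi_S3 + 1/12*pi_S4
  pi_S3 = 1/4*pi_S0 + 1/12*pi_S1 + 1/12*pi_S2 + 1/4*pi_S3 + 1/12*pi_S4
  pi_S4 = 1/12*pi_S0 + 1/6*pi_S1 + 1/3*pi_S2 + 1/6*pi_S3 + 7/12*pi_S4
with normalization: pi_S0 + pi_S1 + pi_S2 + pi_S3 + pi_S4 = 1.

Using the first 4 balance equations plus normalization, the linear system A*pi = b is:
  [-2/3, 7/12, 1/12, 1/12, 1/6] . pi = 0
  [1/6, -11/12, 1/12, 1/3, 1/12] . pi = 0
  [1/6, 1/12, -7/12, 1/6, 1/12] . pi = 0
  [1/4, 1/12, 1/12, -3/4, 1/12] . pi = 0
  [1, 1, 1, 1, 1] . pi = 1

Solving yields:
  pi_S0 = 79/332
  pi_S1 = 93/664
  pi_S2 = 115/664
  pi_S3 = 49/332
  pi_S4 = 25/83

Verification (pi * P):
  79/332*1/3 + 93/664*7/12 + 115/664*1/12 + 49/332*1/12 + 25/83*1/6 = 79/332 = pi_S0  (ok)
  79/332*1/6 + 93/664*1/12 + 115/664*1/12 + 49/332*1/3 + 25/83*1/12 = 93/664 = pi_S1  (ok)
  79/332*1/6 + 93/664*1/12 + 115/664*5/12 + 49/332*1/6 + 25/83*1/12 = 115/664 = pi_S2  (ok)
  79/332*1/4 + 93/664*1/12 + 115/664*1/12 + 49/332*1/4 + 25/83*1/12 = 49/332 = pi_S3  (ok)
  79/332*1/12 + 93/664*1/6 + 115/664*1/3 + 49/332*1/6 + 25/83*7/12 = 25/83 = pi_S4  (ok)

Answer: 79/332 93/664 115/664 49/332 25/83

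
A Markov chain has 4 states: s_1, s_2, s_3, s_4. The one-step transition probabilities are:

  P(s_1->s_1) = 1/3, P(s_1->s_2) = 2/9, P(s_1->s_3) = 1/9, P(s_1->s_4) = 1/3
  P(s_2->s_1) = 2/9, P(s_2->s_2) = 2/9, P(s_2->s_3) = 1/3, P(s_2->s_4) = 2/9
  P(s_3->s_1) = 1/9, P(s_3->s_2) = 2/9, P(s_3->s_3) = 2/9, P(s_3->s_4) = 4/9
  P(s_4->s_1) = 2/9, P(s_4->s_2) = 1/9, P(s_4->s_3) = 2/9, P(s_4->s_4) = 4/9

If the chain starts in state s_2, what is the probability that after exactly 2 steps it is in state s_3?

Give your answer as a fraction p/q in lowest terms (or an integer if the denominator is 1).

Computing P^2 by repeated multiplication:
P^1 =
  s_1: [1/3, 2/9, 1/9, 1/3]
  s_2: [2/9, 2/9, 1/3, 2/9]
  s_3: [1/9, 2/9, 2/9, 4/9]
  s_4: [2/9, 1/9, 2/9, 4/9]
P^2 =
  s_1: [20/81, 5/27, 17/81, 29/81]
  s_2: [17/81, 16/81, 2/9, 10/27]
  s_3: [17/81, 14/81, 19/81, 31/81]
  s_4: [2/9, 14/81, 17/81, 32/81]

(P^2)[s_2 -> s_3] = 2/9

Answer: 2/9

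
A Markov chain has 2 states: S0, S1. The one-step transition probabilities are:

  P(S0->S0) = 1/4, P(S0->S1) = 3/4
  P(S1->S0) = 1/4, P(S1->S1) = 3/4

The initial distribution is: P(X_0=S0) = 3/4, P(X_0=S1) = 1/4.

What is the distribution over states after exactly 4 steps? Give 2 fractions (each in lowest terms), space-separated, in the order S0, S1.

Propagating the distribution step by step (d_{t+1} = d_t * P):
d_0 = (S0=3/4, S1=1/4)
  d_1[S0] = 3/4*1/4 + 1/4*1/4 = 1/4
  d_1[S1] = 3/4*3/4 + 1/4*3/4 = 3/4
d_1 = (S0=1/4, S1=3/4)
  d_2[S0] = 1/4*1/4 + 3/4*1/4 = 1/4
  d_2[S1] = 1/4*3/4 + 3/4*3/4 = 3/4
d_2 = (S0=1/4, S1=3/4)
  d_3[S0] = 1/4*1/4 + 3/4*1/4 = 1/4
  d_3[S1] = 1/4*3/4 + 3/4*3/4 = 3/4
d_3 = (S0=1/4, S1=3/4)
  d_4[S0] = 1/4*1/4 + 3/4*1/4 = 1/4
  d_4[S1] = 1/4*3/4 + 3/4*3/4 = 3/4
d_4 = (S0=1/4, S1=3/4)

Answer: 1/4 3/4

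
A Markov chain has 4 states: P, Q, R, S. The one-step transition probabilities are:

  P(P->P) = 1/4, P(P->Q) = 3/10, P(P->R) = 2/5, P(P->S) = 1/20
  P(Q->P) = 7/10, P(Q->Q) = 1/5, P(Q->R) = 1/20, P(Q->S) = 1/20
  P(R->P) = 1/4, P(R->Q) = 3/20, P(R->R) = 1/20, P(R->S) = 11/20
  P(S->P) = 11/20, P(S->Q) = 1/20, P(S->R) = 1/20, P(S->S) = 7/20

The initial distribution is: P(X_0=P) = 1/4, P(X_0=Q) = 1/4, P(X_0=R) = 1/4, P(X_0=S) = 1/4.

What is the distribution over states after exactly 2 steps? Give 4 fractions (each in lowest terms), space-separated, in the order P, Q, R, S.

Answer: 323/800 319/1600 13/64 31/160

Derivation:
Propagating the distribution step by step (d_{t+1} = d_t * P):
d_0 = (P=1/4, Q=1/4, R=1/4, S=1/4)
  d_1[P] = 1/4*1/4 + 1/4*7/10 + 1/4*1/4 + 1/4*11/20 = 7/16
  d_1[Q] = 1/4*3/10 + 1/4*1/5 + 1/4*3/20 + 1/4*1/20 = 7/40
  d_1[R] = 1/4*2/5 + 1/4*1/20 + 1/4*1/20 + 1/4*1/20 = 11/80
  d_1[S] = 1/4*1/20 + 1/4*1/20 + 1/4*11/20 + 1/4*7/20 = 1/4
d_1 = (P=7/16, Q=7/40, R=11/80, S=1/4)
  d_2[P] = 7/16*1/4 + 7/40*7/10 + 11/80*1/4 + 1/4*11/20 = 323/800
  d_2[Q] = 7/16*3/10 + 7/40*1/5 + 11/80*3/20 + 1/4*1/20 = 319/1600
  d_2[R] = 7/16*2/5 + 7/40*1/20 + 11/80*1/20 + 1/4*1/20 = 13/64
  d_2[S] = 7/16*1/20 + 7/40*1/20 + 11/80*11/20 + 1/4*7/20 = 31/160
d_2 = (P=323/800, Q=319/1600, R=13/64, S=31/160)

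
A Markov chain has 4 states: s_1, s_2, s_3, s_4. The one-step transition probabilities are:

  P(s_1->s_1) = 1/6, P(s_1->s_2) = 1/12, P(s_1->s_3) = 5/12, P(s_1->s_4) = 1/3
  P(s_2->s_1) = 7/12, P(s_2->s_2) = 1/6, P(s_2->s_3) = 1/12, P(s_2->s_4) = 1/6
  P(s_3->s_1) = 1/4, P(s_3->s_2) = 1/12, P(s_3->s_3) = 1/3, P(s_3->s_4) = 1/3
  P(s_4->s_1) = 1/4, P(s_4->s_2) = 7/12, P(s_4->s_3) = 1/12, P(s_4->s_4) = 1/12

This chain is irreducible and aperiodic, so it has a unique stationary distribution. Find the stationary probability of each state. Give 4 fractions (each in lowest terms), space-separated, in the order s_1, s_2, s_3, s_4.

The stationary distribution satisfies pi = pi * P, i.e.:
  pi_s_1 = 1/6*pi_s_1 + 7/12*pi_s_2 + 1/4*pi_s_3 + 1/4*pi_s_4
  pi_s_2 = 1/12*pi_s_1 + 1/6*pi_s_2 + 1/12*pi_s_3 + 7/12*pi_s_4
  pi_s_3 = 5/12*pi_s_1 + 1/12*pi_s_2 + 1/3*pi_s_3 + 1/12*pi_s_4
  pi_s_4 = 1/3*pi_s_1 + 1/6*pi_s_2 + 1/3*pi_s_3 + 1/12*pi_s_4
with normalization: pi_s_1 + pi_s_2 + pi_s_3 + pi_s_4 = 1.

Using the first 3 balance equations plus normalization, the linear system A*pi = b is:
  [-5/6, 7/12, 1/4, 1/4] . pi = 0
  [1/12, -5/6, 1/12, 7/12] . pi = 0
  [5/12, 1/12, -2/3, 1/12] . pi = 0
  [1, 1, 1, 1] . pi = 1

Solving yields:
  pi_s_1 = 229/767
  pi_s_2 = 13/59
  pi_s_3 = 187/767
  pi_s_4 = 14/59

Verification (pi * P):
  229/767*1/6 + 13/59*7/12 + 187/767*1/4 + 14/59*1/4 = 229/767 = pi_s_1  (ok)
  229/767*1/12 + 13/59*1/6 + 187/767*1/12 + 14/59*7/12 = 13/59 = pi_s_2  (ok)
  229/767*5/12 + 13/59*1/12 + 187/767*1/3 + 14/59*1/12 = 187/767 = pi_s_3  (ok)
  229/767*1/3 + 13/59*1/6 + 187/767*1/3 + 14/59*1/12 = 14/59 = pi_s_4  (ok)

Answer: 229/767 13/59 187/767 14/59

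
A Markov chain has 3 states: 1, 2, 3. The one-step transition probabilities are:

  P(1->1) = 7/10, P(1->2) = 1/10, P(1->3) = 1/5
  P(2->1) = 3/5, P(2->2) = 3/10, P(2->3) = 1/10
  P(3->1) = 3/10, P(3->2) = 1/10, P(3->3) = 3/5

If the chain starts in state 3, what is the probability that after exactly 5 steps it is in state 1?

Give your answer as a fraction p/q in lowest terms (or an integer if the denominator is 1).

Computing P^5 by repeated multiplication:
P^1 =
  1: [7/10, 1/10, 1/5]
  2: [3/5, 3/10, 1/10]
  3: [3/10, 1/10, 3/5]
P^2 =
  1: [61/100, 3/25, 27/100]
  2: [63/100, 4/25, 21/100]
  3: [9/20, 3/25, 43/100]
P^3 =
  1: [29/50, 31/250, 37/125]
  2: [3/5, 33/250, 67/250]
  3: [129/250, 31/250, 9/25]
P^4 =
  1: [1423/2500, 78/625, 153/500]
  2: [1449/2500, 79/625, 147/500]
  3: [1359/2500, 78/625, 829/2500]
P^5 =
  1: [1766/3125, 781/6250, 1937/6250]
  2: [3561/6250, 783/6250, 953/3125]
  3: [1734/3125, 781/6250, 2001/6250]

(P^5)[3 -> 1] = 1734/3125

Answer: 1734/3125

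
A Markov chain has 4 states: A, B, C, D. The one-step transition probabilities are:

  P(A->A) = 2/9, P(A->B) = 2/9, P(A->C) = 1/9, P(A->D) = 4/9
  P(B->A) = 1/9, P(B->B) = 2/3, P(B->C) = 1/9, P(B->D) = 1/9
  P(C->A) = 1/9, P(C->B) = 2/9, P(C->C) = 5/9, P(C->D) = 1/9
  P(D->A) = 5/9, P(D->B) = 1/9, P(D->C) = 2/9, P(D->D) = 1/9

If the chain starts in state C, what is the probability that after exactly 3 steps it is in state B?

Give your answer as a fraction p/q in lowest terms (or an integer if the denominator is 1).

Computing P^3 by repeated multiplication:
P^1 =
  A: [2/9, 2/9, 1/9, 4/9]
  B: [1/9, 2/3, 1/9, 1/9]
  C: [1/9, 2/9, 5/9, 1/9]
  D: [5/9, 1/9, 2/9, 1/9]
P^2 =
  A: [1/3, 22/81, 17/81, 5/27]
  B: [14/81, 41/81, 14/81, 4/27]
  C: [14/81, 25/81, 10/27, 4/27]
  D: [2/9, 7/27, 2/9, 8/27]
P^3 =
  A: [56/243, 235/729, 164/729, 2/9]
  B: [143/729, 314/729, 149/729, 41/243]
  C: [143/729, 250/729, 71/243, 41/243]
  D: [65/243, 74/243, 59/243, 5/27]

(P^3)[C -> B] = 250/729

Answer: 250/729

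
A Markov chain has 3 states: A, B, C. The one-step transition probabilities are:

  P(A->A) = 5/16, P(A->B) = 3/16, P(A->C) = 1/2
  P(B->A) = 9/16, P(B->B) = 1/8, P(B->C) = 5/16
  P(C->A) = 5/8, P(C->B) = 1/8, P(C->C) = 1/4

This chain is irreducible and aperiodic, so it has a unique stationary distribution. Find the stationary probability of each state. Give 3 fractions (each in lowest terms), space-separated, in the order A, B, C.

Answer: 158/337 52/337 127/337

Derivation:
The stationary distribution satisfies pi = pi * P, i.e.:
  pi_A = 5/16*pi_A + 9/16*pi_B + 5/8*pi_C
  pi_B = 3/16*pi_A + 1/8*pi_B + 1/8*pi_C
  pi_C = 1/2*pi_A + 5/16*pi_B + 1/4*pi_C
with normalization: pi_A + pi_B + pi_C = 1.

Using the first 2 balance equations plus normalization, the linear system A*pi = b is:
  [-11/16, 9/16, 5/8] . pi = 0
  [3/16, -7/8, 1/8] . pi = 0
  [1, 1, 1] . pi = 1

Solving yields:
  pi_A = 158/337
  pi_B = 52/337
  pi_C = 127/337

Verification (pi * P):
  158/337*5/16 + 52/337*9/16 + 127/337*5/8 = 158/337 = pi_A  (ok)
  158/337*3/16 + 52/337*1/8 + 127/337*1/8 = 52/337 = pi_B  (ok)
  158/337*1/2 + 52/337*5/16 + 127/337*1/4 = 127/337 = pi_C  (ok)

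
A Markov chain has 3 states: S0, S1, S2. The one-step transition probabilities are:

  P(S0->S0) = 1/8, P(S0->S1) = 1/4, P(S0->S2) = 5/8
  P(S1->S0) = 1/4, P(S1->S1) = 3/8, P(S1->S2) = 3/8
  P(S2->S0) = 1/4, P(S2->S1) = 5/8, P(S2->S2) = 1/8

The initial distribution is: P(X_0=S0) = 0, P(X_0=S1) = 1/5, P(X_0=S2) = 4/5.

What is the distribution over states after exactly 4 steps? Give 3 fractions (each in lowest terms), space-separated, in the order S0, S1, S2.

Answer: 455/2048 4403/10240 1781/5120

Derivation:
Propagating the distribution step by step (d_{t+1} = d_t * P):
d_0 = (S0=0, S1=1/5, S2=4/5)
  d_1[S0] = 0*1/8 + 1/5*1/4 + 4/5*1/4 = 1/4
  d_1[S1] = 0*1/4 + 1/5*3/8 + 4/5*5/8 = 23/40
  d_1[S2] = 0*5/8 + 1/5*3/8 + 4/5*1/8 = 7/40
d_1 = (S0=1/4, S1=23/40, S2=7/40)
  d_2[S0] = 1/4*1/8 + 23/40*1/4 + 7/40*1/4 = 7/32
  d_2[S1] = 1/4*1/4 + 23/40*3/8 + 7/40*5/8 = 31/80
  d_2[S2] = 1/4*5/8 + 23/40*3/8 + 7/40*1/8 = 63/160
d_2 = (S0=7/32, S1=31/80, S2=63/160)
  d_3[S0] = 7/32*1/8 + 31/80*1/4 + 63/160*1/4 = 57/256
  d_3[S1] = 7/32*1/4 + 31/80*3/8 + 63/160*5/8 = 571/1280
  d_3[S2] = 7/32*5/8 + 31/80*3/8 + 63/160*1/8 = 53/160
d_3 = (S0=57/256, S1=571/1280, S2=53/160)
  d_4[S0] = 57/256*1/8 + 571/1280*1/4 + 53/160*1/4 = 455/2048
  d_4[S1] = 57/256*1/4 + 571/1280*3/8 + 53/160*5/8 = 4403/10240
  d_4[S2] = 57/256*5/8 + 571/1280*3/8 + 53/160*1/8 = 1781/5120
d_4 = (S0=455/2048, S1=4403/10240, S2=1781/5120)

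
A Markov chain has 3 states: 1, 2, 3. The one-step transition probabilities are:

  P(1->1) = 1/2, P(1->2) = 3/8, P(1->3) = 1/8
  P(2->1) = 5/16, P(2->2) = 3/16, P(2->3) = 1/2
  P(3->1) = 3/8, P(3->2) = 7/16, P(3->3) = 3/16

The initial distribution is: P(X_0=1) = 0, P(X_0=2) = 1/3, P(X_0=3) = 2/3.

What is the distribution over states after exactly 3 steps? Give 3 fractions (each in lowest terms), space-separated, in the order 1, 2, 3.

Propagating the distribution step by step (d_{t+1} = d_t * P):
d_0 = (1=0, 2=1/3, 3=2/3)
  d_1[1] = 0*1/2 + 1/3*5/16 + 2/3*3/8 = 17/48
  d_1[2] = 0*3/8 + 1/3*3/16 + 2/3*7/16 = 17/48
  d_1[3] = 0*1/8 + 1/3*1/2 + 2/3*3/16 = 7/24
d_1 = (1=17/48, 2=17/48, 3=7/24)
  d_2[1] = 17/48*1/2 + 17/48*5/16 + 7/24*3/8 = 305/768
  d_2[2] = 17/48*3/8 + 17/48*3/16 + 7/24*7/16 = 251/768
  d_2[3] = 17/48*1/8 + 17/48*1/2 + 7/24*3/16 = 53/192
d_2 = (1=305/768, 2=251/768, 3=53/192)
  d_3[1] = 305/768*1/2 + 251/768*5/16 + 53/192*3/8 = 4967/12288
  d_3[2] = 305/768*3/8 + 251/768*3/16 + 53/192*7/16 = 4067/12288
  d_3[3] = 305/768*1/8 + 251/768*1/2 + 53/192*3/16 = 1627/6144
d_3 = (1=4967/12288, 2=4067/12288, 3=1627/6144)

Answer: 4967/12288 4067/12288 1627/6144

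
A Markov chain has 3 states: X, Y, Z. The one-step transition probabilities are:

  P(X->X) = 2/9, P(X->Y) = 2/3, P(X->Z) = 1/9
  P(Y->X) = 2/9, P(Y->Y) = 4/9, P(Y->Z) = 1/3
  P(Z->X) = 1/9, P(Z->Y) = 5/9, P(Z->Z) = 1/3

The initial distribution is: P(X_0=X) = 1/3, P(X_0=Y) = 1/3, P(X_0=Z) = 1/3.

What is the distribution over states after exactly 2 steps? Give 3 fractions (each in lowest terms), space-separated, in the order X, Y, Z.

Answer: 47/243 125/243 71/243

Derivation:
Propagating the distribution step by step (d_{t+1} = d_t * P):
d_0 = (X=1/3, Y=1/3, Z=1/3)
  d_1[X] = 1/3*2/9 + 1/3*2/9 + 1/3*1/9 = 5/27
  d_1[Y] = 1/3*2/3 + 1/3*4/9 + 1/3*5/9 = 5/9
  d_1[Z] = 1/3*1/9 + 1/3*1/3 + 1/3*1/3 = 7/27
d_1 = (X=5/27, Y=5/9, Z=7/27)
  d_2[X] = 5/27*2/9 + 5/9*2/9 + 7/27*1/9 = 47/243
  d_2[Y] = 5/27*2/3 + 5/9*4/9 + 7/27*5/9 = 125/243
  d_2[Z] = 5/27*1/9 + 5/9*1/3 + 7/27*1/3 = 71/243
d_2 = (X=47/243, Y=125/243, Z=71/243)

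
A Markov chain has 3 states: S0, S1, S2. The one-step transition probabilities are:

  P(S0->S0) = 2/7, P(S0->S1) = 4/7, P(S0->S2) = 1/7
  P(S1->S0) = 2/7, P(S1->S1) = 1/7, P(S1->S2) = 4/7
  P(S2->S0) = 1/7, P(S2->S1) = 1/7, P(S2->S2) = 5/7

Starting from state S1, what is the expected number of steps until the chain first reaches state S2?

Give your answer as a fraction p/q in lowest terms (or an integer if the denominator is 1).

Let h_i = expected steps to first reach S2 from state i.
Boundary: h_S2 = 0.
First-step equations for the other states:
  h_S0 = 1 + 2/7*h_S0 + 4/7*h_S1 + 1/7*h_S2
  h_S1 = 1 + 2/7*h_S0 + 1/7*h_S1 + 4/7*h_S2

Substituting h_S2 = 0 and rearranging gives the linear system (I - Q) h = 1:
  [5/7, -4/7] . (h_S0, h_S1) = 1
  [-2/7, 6/7] . (h_S0, h_S1) = 1

Solving yields:
  h_S0 = 35/11
  h_S1 = 49/22

Starting state is S1, so the expected hitting time is h_S1 = 49/22.

Answer: 49/22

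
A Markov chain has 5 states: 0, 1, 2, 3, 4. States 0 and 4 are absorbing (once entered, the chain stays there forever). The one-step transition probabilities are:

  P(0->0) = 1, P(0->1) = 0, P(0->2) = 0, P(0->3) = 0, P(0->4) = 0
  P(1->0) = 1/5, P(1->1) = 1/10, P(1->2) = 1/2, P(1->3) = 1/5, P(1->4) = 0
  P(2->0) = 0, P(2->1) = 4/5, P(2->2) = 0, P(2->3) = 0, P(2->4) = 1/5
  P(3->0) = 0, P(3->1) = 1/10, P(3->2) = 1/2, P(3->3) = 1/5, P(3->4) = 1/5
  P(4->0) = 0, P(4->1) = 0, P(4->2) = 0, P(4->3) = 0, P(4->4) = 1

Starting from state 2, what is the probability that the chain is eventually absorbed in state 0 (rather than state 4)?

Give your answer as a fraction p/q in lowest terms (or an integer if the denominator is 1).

Let a_i = P(absorbed in 0 | start in state i).
Boundary conditions: a_0 = 1, a_4 = 0.
For each transient state i, a_i = sum_j P(i->j) * a_j:
  a_1 = 1/5*a_0 + 1/10*a_1 + 1/2*a_2 + 1/5*a_3 + 0*a_4
  a_2 = 0*a_0 + 4/5*a_1 + 0*a_2 + 0*a_3 + 1/5*a_4
  a_3 = 0*a_0 + 1/10*a_1 + 1/2*a_2 + 1/5*a_3 + 1/5*a_4

Substituting a_0 = 1 and a_4 = 0, rearrange to (I - Q) a = r where r[i] = P(i -> 0):
  [9/10, -1/2, -1/5] . (a_1, a_2, a_3) = 1/5
  [-4/5, 1, 0] . (a_1, a_2, a_3) = 0
  [-1/10, -1/2, 4/5] . (a_1, a_2, a_3) = 0

Solving yields:
  a_1 = 8/15
  a_2 = 32/75
  a_3 = 1/3

Starting state is 2, so the absorption probability is a_2 = 32/75.

Answer: 32/75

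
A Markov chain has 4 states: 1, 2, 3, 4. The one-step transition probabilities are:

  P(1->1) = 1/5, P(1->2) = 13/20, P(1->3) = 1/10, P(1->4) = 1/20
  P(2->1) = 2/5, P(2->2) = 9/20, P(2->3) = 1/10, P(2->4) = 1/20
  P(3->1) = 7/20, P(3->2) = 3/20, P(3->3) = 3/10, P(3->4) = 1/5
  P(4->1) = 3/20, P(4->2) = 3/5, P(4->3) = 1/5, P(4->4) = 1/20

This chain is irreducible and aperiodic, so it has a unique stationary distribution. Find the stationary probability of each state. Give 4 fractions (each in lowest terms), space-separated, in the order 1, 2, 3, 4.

The stationary distribution satisfies pi = pi * P, i.e.:
  pi_1 = 1/5*pi_1 + 2/5*pi_2 + 7/20*pi_3 + 3/20*pi_4
  pi_2 = 13/20*pi_1 + 9/20*pi_2 + 3/20*pi_3 + 3/5*pi_4
  pi_3 = 1/10*pi_1 + 1/10*pi_2 + 3/10*pi_3 + 1/5*pi_4
  pi_4 = 1/20*pi_1 + 1/20*pi_2 + 1/5*pi_3 + 1/20*pi_4
with normalization: pi_1 + pi_2 + pi_3 + pi_4 = 1.

Using the first 3 balance equations plus normalization, the linear system A*pi = b is:
  [-4/5, 2/5, 7/20, 3/20] . pi = 0
  [13/20, -11/20, 3/20, 3/5] . pi = 0
  [1/10, 1/10, -7/10, 1/5] . pi = 0
  [1, 1, 1, 1] . pi = 1

Solving yields:
  pi_1 = 295/942
  pi_2 = 455/942
  pi_3 = 21/157
  pi_4 = 11/157

Verification (pi * P):
  295/942*1/5 + 455/942*2/5 + 21/157*7/20 + 11/157*3/20 = 295/942 = pi_1  (ok)
  295/942*13/20 + 455/942*9/20 + 21/157*3/20 + 11/157*3/5 = 455/942 = pi_2  (ok)
  295/942*1/10 + 455/942*1/10 + 21/157*3/10 + 11/157*1/5 = 21/157 = pi_3  (ok)
  295/942*1/20 + 455/942*1/20 + 21/157*1/5 + 11/157*1/20 = 11/157 = pi_4  (ok)

Answer: 295/942 455/942 21/157 11/157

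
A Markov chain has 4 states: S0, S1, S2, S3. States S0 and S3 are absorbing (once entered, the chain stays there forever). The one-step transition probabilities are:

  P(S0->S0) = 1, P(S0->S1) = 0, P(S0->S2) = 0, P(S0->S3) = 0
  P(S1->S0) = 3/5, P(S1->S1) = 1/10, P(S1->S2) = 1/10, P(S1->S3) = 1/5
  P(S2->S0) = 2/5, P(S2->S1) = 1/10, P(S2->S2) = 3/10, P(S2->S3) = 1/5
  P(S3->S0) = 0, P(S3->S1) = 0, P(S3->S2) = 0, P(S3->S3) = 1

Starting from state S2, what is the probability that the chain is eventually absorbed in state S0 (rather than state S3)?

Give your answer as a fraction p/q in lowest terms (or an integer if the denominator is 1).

Let a_i = P(absorbed in S0 | start in state i).
Boundary conditions: a_S0 = 1, a_S3 = 0.
For each transient state i, a_i = sum_j P(i->j) * a_j:
  a_S1 = 3/5*a_S0 + 1/10*a_S1 + 1/10*a_S2 + 1/5*a_S3
  a_S2 = 2/5*a_S0 + 1/10*a_S1 + 3/10*a_S2 + 1/5*a_S3

Substituting a_S0 = 1 and a_S3 = 0, rearrange to (I - Q) a = r where r[i] = P(i -> S0):
  [9/10, -1/10] . (a_S1, a_S2) = 3/5
  [-1/10, 7/10] . (a_S1, a_S2) = 2/5

Solving yields:
  a_S1 = 23/31
  a_S2 = 21/31

Starting state is S2, so the absorption probability is a_S2 = 21/31.

Answer: 21/31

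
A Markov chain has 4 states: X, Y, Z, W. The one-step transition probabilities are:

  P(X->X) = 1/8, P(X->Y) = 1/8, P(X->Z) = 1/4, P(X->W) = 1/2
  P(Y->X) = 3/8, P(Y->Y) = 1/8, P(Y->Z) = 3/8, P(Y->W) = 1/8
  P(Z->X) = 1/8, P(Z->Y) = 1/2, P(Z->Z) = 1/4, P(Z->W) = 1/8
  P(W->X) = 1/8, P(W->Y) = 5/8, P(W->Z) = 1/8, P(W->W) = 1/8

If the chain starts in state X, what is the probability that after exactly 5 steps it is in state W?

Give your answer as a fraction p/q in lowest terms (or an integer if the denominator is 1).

Computing P^5 by repeated multiplication:
P^1 =
  X: [1/8, 1/8, 1/4, 1/2]
  Y: [3/8, 1/8, 3/8, 1/8]
  Z: [1/8, 1/2, 1/4, 1/8]
  W: [1/8, 5/8, 1/8, 1/8]
P^2 =
  X: [5/32, 15/32, 13/64, 11/64]
  Y: [5/32, 21/64, 1/4, 17/64]
  Z: [1/4, 9/32, 19/64, 11/64]
  W: [9/32, 15/64, 5/16, 11/64]
P^3 =
  X: [31/128, 147/512, 147/512, 47/256]
  Y: [53/256, 45/128, 33/128, 47/256]
  Z: [25/128, 165/512, 135/512, 7/32]
  W: [47/256, 21/64, 33/128, 59/256]
P^4 =
  X: [403/2048, 1329/4096, 1077/4096, 221/1024]
  Y: [109/512, 321/1024, 555/2048, 415/2048]
  Z: [421/2048, 1365/4096, 1077/4096, 203/1024]
  W: [53/256, 345/1024, 537/2048, 397/2048]
P^5 =
  X: [3377/16384, 10863/32768, 8637/32768, 3257/16384]
  Y: [833/4096, 5373/16384, 4323/16384, 839/4096]
  Z: [3413/16384, 10575/32768, 8745/32768, 3311/16384]
  W: [857/4096, 5247/16384, 4389/16384, 415/2048]

(P^5)[X -> W] = 3257/16384

Answer: 3257/16384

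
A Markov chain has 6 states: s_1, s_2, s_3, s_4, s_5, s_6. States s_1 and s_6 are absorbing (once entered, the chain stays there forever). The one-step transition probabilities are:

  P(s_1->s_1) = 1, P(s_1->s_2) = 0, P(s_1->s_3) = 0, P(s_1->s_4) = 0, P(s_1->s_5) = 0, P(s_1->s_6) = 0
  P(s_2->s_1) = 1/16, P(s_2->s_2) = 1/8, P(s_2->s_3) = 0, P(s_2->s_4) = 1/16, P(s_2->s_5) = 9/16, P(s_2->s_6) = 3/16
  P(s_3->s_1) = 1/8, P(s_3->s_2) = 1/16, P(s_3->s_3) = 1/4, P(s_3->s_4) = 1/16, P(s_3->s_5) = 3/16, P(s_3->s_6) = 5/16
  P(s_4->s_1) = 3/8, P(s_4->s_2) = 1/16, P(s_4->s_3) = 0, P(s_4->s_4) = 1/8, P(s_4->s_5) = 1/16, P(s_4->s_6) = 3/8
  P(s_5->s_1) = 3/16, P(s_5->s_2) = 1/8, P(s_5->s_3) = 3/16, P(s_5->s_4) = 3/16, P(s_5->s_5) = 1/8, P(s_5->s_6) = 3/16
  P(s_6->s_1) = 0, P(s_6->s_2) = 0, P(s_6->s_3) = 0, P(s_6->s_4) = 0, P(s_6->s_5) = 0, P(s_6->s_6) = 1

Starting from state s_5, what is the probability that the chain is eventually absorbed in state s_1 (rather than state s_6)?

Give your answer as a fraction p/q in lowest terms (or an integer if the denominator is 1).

Answer: 4015/8893

Derivation:
Let a_i = P(absorbed in s_1 | start in state i).
Boundary conditions: a_s_1 = 1, a_s_6 = 0.
For each transient state i, a_i = sum_j P(i->j) * a_j:
  a_s_2 = 1/16*a_s_1 + 1/8*a_s_2 + 0*a_s_3 + 1/16*a_s_4 + 9/16*a_s_5 + 3/16*a_s_6
  a_s_3 = 1/8*a_s_1 + 1/16*a_s_2 + 1/4*a_s_3 + 1/16*a_s_4 + 3/16*a_s_5 + 5/16*a_s_6
  a_s_4 = 3/8*a_s_1 + 1/16*a_s_2 + 0*a_s_3 + 1/8*a_s_4 + 1/16*a_s_5 + 3/8*a_s_6
  a_s_5 = 3/16*a_s_1 + 1/8*a_s_2 + 3/16*a_s_3 + 3/16*a_s_4 + 1/8*a_s_5 + 3/16*a_s_6

Substituting a_s_1 = 1 and a_s_6 = 0, rearrange to (I - Q) a = r where r[i] = P(i -> s_1):
  [7/8, 0, -1/16, -9/16] . (a_s_2, a_s_3, a_s_4, a_s_5) = 1/16
  [-1/16, 3/4, -1/16, -3/16] . (a_s_2, a_s_3, a_s_4, a_s_5) = 1/8
  [-1/16, 0, 7/8, -1/16] . (a_s_2, a_s_3, a_s_4, a_s_5) = 3/8
  [-1/8, -3/16, -3/16, 7/8] . (a_s_2, a_s_3, a_s_4, a_s_5) = 3/16

Solving yields:
  a_s_2 = 3527/8893
  a_s_3 = 9427/26679
  a_s_4 = 4350/8893
  a_s_5 = 4015/8893

Starting state is s_5, so the absorption probability is a_s_5 = 4015/8893.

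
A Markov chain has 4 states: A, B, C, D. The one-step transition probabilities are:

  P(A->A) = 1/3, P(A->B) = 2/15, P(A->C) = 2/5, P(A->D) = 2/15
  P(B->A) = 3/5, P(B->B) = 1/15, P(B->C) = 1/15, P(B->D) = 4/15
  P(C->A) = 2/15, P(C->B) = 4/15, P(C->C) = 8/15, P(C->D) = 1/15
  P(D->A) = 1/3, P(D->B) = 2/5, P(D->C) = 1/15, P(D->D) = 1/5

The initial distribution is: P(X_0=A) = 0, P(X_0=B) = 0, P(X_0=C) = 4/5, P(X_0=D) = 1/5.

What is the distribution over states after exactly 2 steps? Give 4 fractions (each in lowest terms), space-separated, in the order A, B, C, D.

Propagating the distribution step by step (d_{t+1} = d_t * P):
d_0 = (A=0, B=0, C=4/5, D=1/5)
  d_1[A] = 0*1/3 + 0*3/5 + 4/5*2/15 + 1/5*1/3 = 13/75
  d_1[B] = 0*2/15 + 0*1/15 + 4/5*4/15 + 1/5*2/5 = 22/75
  d_1[C] = 0*2/5 + 0*1/15 + 4/5*8/15 + 1/5*1/15 = 11/25
  d_1[D] = 0*2/15 + 0*4/15 + 4/5*1/15 + 1/5*1/5 = 7/75
d_1 = (A=13/75, B=22/75, C=11/25, D=7/75)
  d_2[A] = 13/75*1/3 + 22/75*3/5 + 11/25*2/15 + 7/75*1/3 = 364/1125
  d_2[B] = 13/75*2/15 + 22/75*1/15 + 11/25*4/15 + 7/75*2/5 = 74/375
  d_2[C] = 13/75*2/5 + 22/75*1/15 + 11/25*8/15 + 7/75*1/15 = 371/1125
  d_2[D] = 13/75*2/15 + 22/75*4/15 + 11/25*1/15 + 7/75*1/5 = 56/375
d_2 = (A=364/1125, B=74/375, C=371/1125, D=56/375)

Answer: 364/1125 74/375 371/1125 56/375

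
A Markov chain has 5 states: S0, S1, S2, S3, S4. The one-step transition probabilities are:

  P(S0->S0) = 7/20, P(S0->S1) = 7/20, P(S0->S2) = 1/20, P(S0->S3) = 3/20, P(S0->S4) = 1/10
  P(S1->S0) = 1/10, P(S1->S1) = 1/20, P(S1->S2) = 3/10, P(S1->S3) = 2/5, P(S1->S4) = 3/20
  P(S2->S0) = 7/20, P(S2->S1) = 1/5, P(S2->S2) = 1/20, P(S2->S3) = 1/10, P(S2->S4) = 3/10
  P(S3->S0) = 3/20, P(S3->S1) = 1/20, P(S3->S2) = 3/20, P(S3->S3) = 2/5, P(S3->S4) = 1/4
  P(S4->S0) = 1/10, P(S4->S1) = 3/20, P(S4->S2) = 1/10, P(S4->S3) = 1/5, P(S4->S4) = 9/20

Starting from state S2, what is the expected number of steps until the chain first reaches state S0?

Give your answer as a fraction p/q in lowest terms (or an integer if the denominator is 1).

Answer: 720/137

Derivation:
Let h_i = expected steps to first reach S0 from state i.
Boundary: h_S0 = 0.
First-step equations for the other states:
  h_S1 = 1 + 1/10*h_S0 + 1/20*h_S1 + 3/10*h_S2 + 2/5*h_S3 + 3/20*h_S4
  h_S2 = 1 + 7/20*h_S0 + 1/5*h_S1 + 1/20*h_S2 + 1/10*h_S3 + 3/10*h_S4
  h_S3 = 1 + 3/20*h_S0 + 1/20*h_S1 + 3/20*h_S2 + 2/5*h_S3 + 1/4*h_S4
  h_S4 = 1 + 1/10*h_S0 + 3/20*h_S1 + 1/10*h_S2 + 1/5*h_S3 + 9/20*h_S4

Substituting h_S0 = 0 and rearranging gives the linear system (I - Q) h = 1:
  [19/20, -3/10, -2/5, -3/20] . (h_S1, h_S2, h_S3, h_S4) = 1
  [-1/5, 19/20, -1/10, -3/10] . (h_S1, h_S2, h_S3, h_S4) = 1
  [-1/20, -3/20, 3/5, -1/4] . (h_S1, h_S2, h_S3, h_S4) = 1
  [-3/20, -1/10, -1/5, 11/20] . (h_S1, h_S2, h_S3, h_S4) = 1

Solving yields:
  h_S1 = 888/137
  h_S2 = 720/137
  h_S3 = 874/137
  h_S4 = 940/137

Starting state is S2, so the expected hitting time is h_S2 = 720/137.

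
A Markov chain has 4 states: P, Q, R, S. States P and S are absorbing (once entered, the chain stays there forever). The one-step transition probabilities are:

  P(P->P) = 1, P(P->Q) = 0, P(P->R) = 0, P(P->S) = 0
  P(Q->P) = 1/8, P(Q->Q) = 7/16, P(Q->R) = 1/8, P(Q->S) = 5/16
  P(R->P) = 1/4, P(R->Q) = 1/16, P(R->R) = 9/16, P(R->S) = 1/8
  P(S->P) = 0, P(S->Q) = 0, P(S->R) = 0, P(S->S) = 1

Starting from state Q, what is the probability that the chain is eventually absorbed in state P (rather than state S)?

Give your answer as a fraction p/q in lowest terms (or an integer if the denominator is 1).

Answer: 22/61

Derivation:
Let a_i = P(absorbed in P | start in state i).
Boundary conditions: a_P = 1, a_S = 0.
For each transient state i, a_i = sum_j P(i->j) * a_j:
  a_Q = 1/8*a_P + 7/16*a_Q + 1/8*a_R + 5/16*a_S
  a_R = 1/4*a_P + 1/16*a_Q + 9/16*a_R + 1/8*a_S

Substituting a_P = 1 and a_S = 0, rearrange to (I - Q) a = r where r[i] = P(i -> P):
  [9/16, -1/8] . (a_Q, a_R) = 1/8
  [-1/16, 7/16] . (a_Q, a_R) = 1/4

Solving yields:
  a_Q = 22/61
  a_R = 38/61

Starting state is Q, so the absorption probability is a_Q = 22/61.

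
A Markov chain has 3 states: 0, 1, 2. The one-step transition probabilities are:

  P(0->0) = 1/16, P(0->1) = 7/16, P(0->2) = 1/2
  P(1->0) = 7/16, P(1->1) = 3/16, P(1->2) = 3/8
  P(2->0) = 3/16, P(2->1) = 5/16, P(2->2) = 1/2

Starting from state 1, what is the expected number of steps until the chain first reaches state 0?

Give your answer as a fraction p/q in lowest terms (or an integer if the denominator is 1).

Answer: 112/37

Derivation:
Let h_i = expected steps to first reach 0 from state i.
Boundary: h_0 = 0.
First-step equations for the other states:
  h_1 = 1 + 7/16*h_0 + 3/16*h_1 + 3/8*h_2
  h_2 = 1 + 3/16*h_0 + 5/16*h_1 + 1/2*h_2

Substituting h_0 = 0 and rearranging gives the linear system (I - Q) h = 1:
  [13/16, -3/8] . (h_1, h_2) = 1
  [-5/16, 1/2] . (h_1, h_2) = 1

Solving yields:
  h_1 = 112/37
  h_2 = 144/37

Starting state is 1, so the expected hitting time is h_1 = 112/37.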